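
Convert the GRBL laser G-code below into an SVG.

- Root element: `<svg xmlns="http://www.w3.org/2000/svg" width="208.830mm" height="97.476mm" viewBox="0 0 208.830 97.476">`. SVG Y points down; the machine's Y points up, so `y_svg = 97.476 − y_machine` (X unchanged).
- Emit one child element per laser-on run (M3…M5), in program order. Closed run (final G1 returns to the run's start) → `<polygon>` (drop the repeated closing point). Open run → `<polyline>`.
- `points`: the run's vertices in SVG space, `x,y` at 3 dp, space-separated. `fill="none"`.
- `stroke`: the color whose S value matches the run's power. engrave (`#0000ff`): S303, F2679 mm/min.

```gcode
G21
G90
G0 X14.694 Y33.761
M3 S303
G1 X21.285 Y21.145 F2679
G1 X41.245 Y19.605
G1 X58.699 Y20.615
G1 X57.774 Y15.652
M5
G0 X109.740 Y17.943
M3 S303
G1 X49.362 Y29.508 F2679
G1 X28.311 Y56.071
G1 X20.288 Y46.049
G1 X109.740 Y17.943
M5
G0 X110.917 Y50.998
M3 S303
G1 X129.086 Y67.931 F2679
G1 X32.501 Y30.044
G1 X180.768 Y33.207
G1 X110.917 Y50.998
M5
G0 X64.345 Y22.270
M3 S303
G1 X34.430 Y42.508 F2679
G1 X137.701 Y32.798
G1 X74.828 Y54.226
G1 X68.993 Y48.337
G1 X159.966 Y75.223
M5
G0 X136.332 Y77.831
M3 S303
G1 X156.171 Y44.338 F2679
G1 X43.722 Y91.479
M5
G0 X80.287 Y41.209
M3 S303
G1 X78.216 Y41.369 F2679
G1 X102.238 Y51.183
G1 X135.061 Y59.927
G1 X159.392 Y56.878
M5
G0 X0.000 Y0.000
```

Each laser-on run becomes one SVG element. Flip Y back into SVG space with y_svg = 97.476 − y_machine. Every run uses S303, so all elements get stroke `#0000ff` (engrave).

Run 1: The run is open, so emit a `<polyline>` with points (Y-flipped): 14.694,63.715 21.285,76.331 41.245,77.871 58.699,76.861 57.774,81.824.

Run 2: The run returns to its start, so emit a `<polygon>` with points (Y-flipped): 109.740,79.533 49.362,67.968 28.311,41.405 20.288,51.427.

Run 3: The run returns to its start, so emit a `<polygon>` with points (Y-flipped): 110.917,46.478 129.086,29.545 32.501,67.432 180.768,64.269.

Run 4: The run is open, so emit a `<polyline>` with points (Y-flipped): 64.345,75.206 34.430,54.968 137.701,64.678 74.828,43.250 68.993,49.139 159.966,22.253.

Run 5: The run is open, so emit a `<polyline>` with points (Y-flipped): 136.332,19.645 156.171,53.138 43.722,5.997.

Run 6: The run is open, so emit a `<polyline>` with points (Y-flipped): 80.287,56.267 78.216,56.107 102.238,46.293 135.061,37.549 159.392,40.598.

<svg xmlns="http://www.w3.org/2000/svg" width="208.830mm" height="97.476mm" viewBox="0 0 208.830 97.476">
  <polyline points="14.694,63.715 21.285,76.331 41.245,77.871 58.699,76.861 57.774,81.824" fill="none" stroke="#0000ff"/>
  <polygon points="109.740,79.533 49.362,67.968 28.311,41.405 20.288,51.427" fill="none" stroke="#0000ff"/>
  <polygon points="110.917,46.478 129.086,29.545 32.501,67.432 180.768,64.269" fill="none" stroke="#0000ff"/>
  <polyline points="64.345,75.206 34.430,54.968 137.701,64.678 74.828,43.250 68.993,49.139 159.966,22.253" fill="none" stroke="#0000ff"/>
  <polyline points="136.332,19.645 156.171,53.138 43.722,5.997" fill="none" stroke="#0000ff"/>
  <polyline points="80.287,56.267 78.216,56.107 102.238,46.293 135.061,37.549 159.392,40.598" fill="none" stroke="#0000ff"/>
</svg>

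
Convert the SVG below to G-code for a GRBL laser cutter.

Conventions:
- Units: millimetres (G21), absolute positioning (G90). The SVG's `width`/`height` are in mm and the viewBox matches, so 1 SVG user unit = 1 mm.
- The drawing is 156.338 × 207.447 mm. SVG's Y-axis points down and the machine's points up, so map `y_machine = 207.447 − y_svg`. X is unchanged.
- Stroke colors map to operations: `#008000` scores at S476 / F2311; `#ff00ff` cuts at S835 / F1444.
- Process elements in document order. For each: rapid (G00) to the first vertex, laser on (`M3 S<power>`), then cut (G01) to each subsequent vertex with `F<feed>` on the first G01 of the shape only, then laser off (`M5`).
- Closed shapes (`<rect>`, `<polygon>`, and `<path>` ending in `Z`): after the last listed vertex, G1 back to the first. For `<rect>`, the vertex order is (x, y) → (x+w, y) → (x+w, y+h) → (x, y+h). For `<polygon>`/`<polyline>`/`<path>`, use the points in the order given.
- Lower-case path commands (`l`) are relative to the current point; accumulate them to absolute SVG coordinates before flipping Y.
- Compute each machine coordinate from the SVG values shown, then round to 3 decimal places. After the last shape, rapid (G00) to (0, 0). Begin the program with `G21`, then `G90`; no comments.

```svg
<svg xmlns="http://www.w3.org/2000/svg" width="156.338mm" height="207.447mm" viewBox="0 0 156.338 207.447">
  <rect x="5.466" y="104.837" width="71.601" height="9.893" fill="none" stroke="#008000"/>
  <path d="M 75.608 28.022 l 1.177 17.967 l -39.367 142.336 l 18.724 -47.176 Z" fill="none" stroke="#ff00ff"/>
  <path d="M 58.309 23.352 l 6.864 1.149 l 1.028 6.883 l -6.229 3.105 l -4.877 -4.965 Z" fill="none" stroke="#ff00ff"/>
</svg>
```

Since the viewBox matches the mm dimensions, user units are millimetres directly. The only transform is the Y-flip y_m = 207.447 − y_svg.

Shape 1 is a rectangle drawn with `<rect>`. Its stroke #008000 means score at S476, F2311. After flipping Y the toolpath is (5.466,102.610) → (77.067,102.610) → (77.067,92.717) → (5.466,92.717) → (5.466,102.610), returning to the start.

Shape 2 is a closed polygon drawn with `<path>`. Its stroke #ff00ff means cut at S835, F1444. After flipping Y the toolpath is (75.608,179.425) → (76.785,161.458) → (37.418,19.122) → (56.142,66.298) → (75.608,179.425), returning to the start.

Shape 3 is a regular polygon drawn with `<path>`. Its stroke #ff00ff means cut at S835, F1444. After flipping Y the toolpath is (58.309,184.095) → (65.173,182.946) → (66.201,176.063) → (59.972,172.958) → (55.095,177.923) → (58.309,184.095), returning to the start.

G21
G90
G00 X5.466 Y102.610
M3 S476
G01 X77.067 Y102.610 F2311
G01 X77.067 Y92.717
G01 X5.466 Y92.717
G01 X5.466 Y102.610
M5
G00 X75.608 Y179.425
M3 S835
G01 X76.785 Y161.458 F1444
G01 X37.418 Y19.122
G01 X56.142 Y66.298
G01 X75.608 Y179.425
M5
G00 X58.309 Y184.095
M3 S835
G01 X65.173 Y182.946 F1444
G01 X66.201 Y176.063
G01 X59.972 Y172.958
G01 X55.095 Y177.923
G01 X58.309 Y184.095
M5
G00 X0.000 Y0.000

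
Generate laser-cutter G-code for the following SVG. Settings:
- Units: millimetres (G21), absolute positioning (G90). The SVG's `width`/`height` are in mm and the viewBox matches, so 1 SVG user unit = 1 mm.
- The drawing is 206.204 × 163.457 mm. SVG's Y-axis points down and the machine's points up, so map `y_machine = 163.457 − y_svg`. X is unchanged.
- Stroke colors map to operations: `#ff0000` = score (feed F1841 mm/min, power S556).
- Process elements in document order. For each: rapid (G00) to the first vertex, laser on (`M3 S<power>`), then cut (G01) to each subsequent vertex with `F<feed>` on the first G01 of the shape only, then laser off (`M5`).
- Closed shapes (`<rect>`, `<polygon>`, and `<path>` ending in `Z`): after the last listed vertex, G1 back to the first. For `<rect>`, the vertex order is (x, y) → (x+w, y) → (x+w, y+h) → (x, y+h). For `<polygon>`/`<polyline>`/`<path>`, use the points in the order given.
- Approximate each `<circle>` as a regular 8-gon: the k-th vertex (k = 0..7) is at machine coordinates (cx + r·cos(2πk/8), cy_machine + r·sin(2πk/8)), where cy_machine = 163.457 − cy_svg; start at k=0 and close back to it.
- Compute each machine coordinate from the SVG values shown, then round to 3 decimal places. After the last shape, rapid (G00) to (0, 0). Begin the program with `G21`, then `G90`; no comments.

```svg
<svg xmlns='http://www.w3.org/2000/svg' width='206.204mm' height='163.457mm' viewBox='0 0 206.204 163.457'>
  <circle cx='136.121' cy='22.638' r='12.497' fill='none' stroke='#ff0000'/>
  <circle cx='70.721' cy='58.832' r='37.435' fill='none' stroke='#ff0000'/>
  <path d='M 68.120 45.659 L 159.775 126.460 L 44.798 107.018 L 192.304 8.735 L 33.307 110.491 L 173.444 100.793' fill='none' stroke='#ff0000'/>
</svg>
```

G21
G90
G00 X148.618 Y140.819
M3 S556
G01 X144.958 Y149.656 F1841
G01 X136.121 Y153.316
G01 X127.284 Y149.656
G01 X123.624 Y140.819
G01 X127.284 Y131.982
G01 X136.121 Y128.322
G01 X144.958 Y131.982
G01 X148.618 Y140.819
M5
G00 X108.156 Y104.625
M3 S556
G01 X97.192 Y131.096 F1841
G01 X70.721 Y142.060
G01 X44.250 Y131.096
G01 X33.286 Y104.625
G01 X44.250 Y78.154
G01 X70.721 Y67.190
G01 X97.192 Y78.154
G01 X108.156 Y104.625
M5
G00 X68.120 Y117.798
M3 S556
G01 X159.775 Y36.997 F1841
G01 X44.798 Y56.439
G01 X192.304 Y154.722
G01 X33.307 Y52.966
G01 X173.444 Y62.664
M5
G00 X0.000 Y0.000

viewBox `0 0 206.204 163.457` with mm width/height → 1 unit = 1 mm. Flip: y_m = 163.457 − y_svg.

**Shape 1** — `<circle>` circle, stroke `#ff0000` → score (S556, F1841). Machine vertices: (148.618,140.819) → (144.958,149.656) → (136.121,153.316) → (127.284,149.656) → (123.624,140.819) → (127.284,131.982) → (136.121,128.322) → (144.958,131.982) → (148.618,140.819). Closed: final G1 returns to the first vertex.

**Shape 2** — `<circle>` circle, stroke `#ff0000` → score (S556, F1841). Machine vertices: (108.156,104.625) → (97.192,131.096) → (70.721,142.060) → (44.250,131.096) → (33.286,104.625) → (44.250,78.154) → (70.721,67.190) → (97.192,78.154) → (108.156,104.625). Closed: final G1 returns to the first vertex.

**Shape 3** — `<path>` open polyline, stroke `#ff0000` → score (S556, F1841). Machine vertices: (68.120,117.798) → (159.775,36.997) → (44.798,56.439) → (192.304,154.722) → (33.307,52.966) → (173.444,62.664). Open path.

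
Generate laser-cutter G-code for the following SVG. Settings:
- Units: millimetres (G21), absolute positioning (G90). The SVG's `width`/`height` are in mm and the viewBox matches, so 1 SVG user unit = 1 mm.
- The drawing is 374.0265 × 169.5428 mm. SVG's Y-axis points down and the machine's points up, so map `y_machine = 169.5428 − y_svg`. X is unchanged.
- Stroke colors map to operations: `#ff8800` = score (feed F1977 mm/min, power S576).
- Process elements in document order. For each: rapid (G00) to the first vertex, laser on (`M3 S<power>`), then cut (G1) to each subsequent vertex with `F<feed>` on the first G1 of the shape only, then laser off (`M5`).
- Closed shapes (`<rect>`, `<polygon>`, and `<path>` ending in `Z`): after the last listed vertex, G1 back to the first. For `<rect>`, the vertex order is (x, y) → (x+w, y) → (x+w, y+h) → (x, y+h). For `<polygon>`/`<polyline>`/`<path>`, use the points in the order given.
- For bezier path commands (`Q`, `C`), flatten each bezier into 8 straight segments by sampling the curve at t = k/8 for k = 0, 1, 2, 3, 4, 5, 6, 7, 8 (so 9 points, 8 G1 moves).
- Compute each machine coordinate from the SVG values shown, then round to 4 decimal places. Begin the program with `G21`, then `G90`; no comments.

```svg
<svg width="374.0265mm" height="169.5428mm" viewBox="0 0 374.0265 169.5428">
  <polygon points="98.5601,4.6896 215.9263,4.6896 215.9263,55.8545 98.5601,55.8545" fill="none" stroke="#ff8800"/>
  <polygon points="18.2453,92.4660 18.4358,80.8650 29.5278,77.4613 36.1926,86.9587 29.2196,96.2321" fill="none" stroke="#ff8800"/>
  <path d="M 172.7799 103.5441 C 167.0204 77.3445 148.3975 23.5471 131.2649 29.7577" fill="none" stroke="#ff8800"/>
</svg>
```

G21
G90
G00 X98.5601 Y164.8532
M3 S576
G1 X215.9263 Y164.8532 F1977
G1 X215.9263 Y113.6883
G1 X98.5601 Y113.6883
G1 X98.5601 Y164.8532
M5
G00 X18.2453 Y77.0768
M3 S576
G1 X18.4358 Y88.6778 F1977
G1 X29.5278 Y92.0815
G1 X36.1926 Y82.5841
G1 X29.2196 Y73.3107
G1 X18.2453 Y77.0768
M5
G00 X172.7799 Y65.9987
M3 S576
G1 X170.0452 Y76.9461 F1977
G1 X166.2727 Y89.4541
G1 X161.6306 Y102.4962
G1 X156.2873 Y115.0457
G1 X150.4109 Y126.0760
G1 X144.1695 Y134.5604
G1 X137.7314 Y139.4723
G1 X131.2649 Y139.7851
M5

viewBox `0 0 374.0265 169.5428` with mm width/height → 1 unit = 1 mm. Flip: y_m = 169.5428 − y_svg.

**Shape 1** — `<polygon>` rectangle, stroke `#ff8800` → score (S576, F1977). Machine vertices: (98.5601,164.8532) → (215.9263,164.8532) → (215.9263,113.6883) → (98.5601,113.6883) → (98.5601,164.8532). Closed: final G1 returns to the first vertex.

**Shape 2** — `<polygon>` regular polygon, stroke `#ff8800` → score (S576, F1977). Machine vertices: (18.2453,77.0768) → (18.4358,88.6778) → (29.5278,92.0815) → (36.1926,82.5841) → (29.2196,73.3107) → (18.2453,77.0768). Closed: final G1 returns to the first vertex.

**Shape 3** — `<path>` cubic bezier, stroke `#ff8800` → score (S576, F1977). Control points (SVG): P0=(172.7799,103.5441), P1=(167.0204,77.3445), P2=(148.3975,23.5471), P3=(131.2649,29.7577); sampled at t=k/8. Machine vertices: (172.7799,65.9987) → (170.0452,76.9461) → (166.2727,89.4541) → (161.6306,102.4962) → (156.2873,115.0457) → (150.4109,126.0760) → (144.1695,134.5604) → (137.7314,139.4723) → (131.2649,139.7851). Open path.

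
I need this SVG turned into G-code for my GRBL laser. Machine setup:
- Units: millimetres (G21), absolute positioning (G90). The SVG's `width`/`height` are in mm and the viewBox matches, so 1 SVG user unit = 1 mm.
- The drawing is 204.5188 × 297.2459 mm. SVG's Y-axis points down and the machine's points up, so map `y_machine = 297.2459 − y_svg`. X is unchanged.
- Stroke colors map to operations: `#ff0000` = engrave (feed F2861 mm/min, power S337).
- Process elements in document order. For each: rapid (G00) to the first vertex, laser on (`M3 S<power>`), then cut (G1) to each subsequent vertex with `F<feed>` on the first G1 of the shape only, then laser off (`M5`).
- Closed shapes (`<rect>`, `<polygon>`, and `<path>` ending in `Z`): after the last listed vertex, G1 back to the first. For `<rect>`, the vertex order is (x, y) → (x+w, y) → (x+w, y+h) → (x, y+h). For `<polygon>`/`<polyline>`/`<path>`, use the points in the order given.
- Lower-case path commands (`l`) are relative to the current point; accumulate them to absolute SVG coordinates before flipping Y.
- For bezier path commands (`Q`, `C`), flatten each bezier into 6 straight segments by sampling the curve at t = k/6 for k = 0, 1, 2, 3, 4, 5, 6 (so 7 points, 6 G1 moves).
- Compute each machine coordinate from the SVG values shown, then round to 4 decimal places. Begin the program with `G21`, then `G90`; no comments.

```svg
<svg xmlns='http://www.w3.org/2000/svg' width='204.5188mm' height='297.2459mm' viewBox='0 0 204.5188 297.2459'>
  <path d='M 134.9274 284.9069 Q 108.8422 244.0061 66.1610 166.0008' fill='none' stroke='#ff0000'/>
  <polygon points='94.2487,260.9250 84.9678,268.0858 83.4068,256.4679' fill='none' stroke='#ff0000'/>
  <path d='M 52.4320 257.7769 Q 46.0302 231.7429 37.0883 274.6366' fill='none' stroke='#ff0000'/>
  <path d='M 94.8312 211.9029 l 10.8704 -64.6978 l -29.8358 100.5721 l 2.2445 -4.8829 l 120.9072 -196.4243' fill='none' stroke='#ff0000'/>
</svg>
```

G21
G90
G00 X134.9274 Y12.3390
M3 S337
G1 X125.7713 Y27.0033 F2861
G1 X115.6933 Y43.7289
G1 X104.6932 Y62.5159
G1 X92.7711 Y83.3643
G1 X79.9271 Y106.2740
G1 X66.1610 Y131.2451
M5
G00 X94.2487 Y36.3209
M3 S337
G1 X84.9678 Y29.1601 F2861
G1 X83.4068 Y40.7780
G1 X94.2487 Y36.3209
M5
G00 X52.4320 Y39.4690
M3 S337
G1 X50.2275 Y46.2323 F2861
G1 X47.8819 Y49.1664
G1 X45.3952 Y48.2711
G1 X42.7673 Y43.5465
G1 X39.9984 Y34.9925
G1 X37.0883 Y22.6093
M5
G00 X94.8312 Y85.3430
M3 S337
G1 X105.7016 Y150.0408 F2861
G1 X75.8658 Y49.4687
G1 X78.1103 Y54.3516
G1 X199.0175 Y250.7759
M5

Since the viewBox matches the mm dimensions, user units are millimetres directly. The only transform is the Y-flip y_m = 297.2459 − y_svg.

Shape 1 is a quadratic bezier drawn with `<path>`. Its stroke #ff0000 means engrave at S337, F2861. After flipping Y the toolpath is (134.9274,12.3390) → (125.7713,27.0033) → (115.6933,43.7289) → (104.6932,62.5159) → (92.7711,83.3643) → (79.9271,106.2740) → (66.1610,131.2451).

Shape 2 is a regular polygon drawn with `<polygon>`. Its stroke #ff0000 means engrave at S337, F2861. After flipping Y the toolpath is (94.2487,36.3209) → (84.9678,29.1601) → (83.4068,40.7780) → (94.2487,36.3209), returning to the start.

Shape 3 is a quadratic bezier drawn with `<path>`. Its stroke #ff0000 means engrave at S337, F2861. After flipping Y the toolpath is (52.4320,39.4690) → (50.2275,46.2323) → (47.8819,49.1664) → (45.3952,48.2711) → (42.7673,43.5465) → (39.9984,34.9925) → (37.0883,22.6093).

Shape 4 is a open polyline drawn with `<path>`. Its stroke #ff0000 means engrave at S337, F2861. After flipping Y the toolpath is (94.8312,85.3430) → (105.7016,150.0408) → (75.8658,49.4687) → (78.1103,54.3516) → (199.0175,250.7759).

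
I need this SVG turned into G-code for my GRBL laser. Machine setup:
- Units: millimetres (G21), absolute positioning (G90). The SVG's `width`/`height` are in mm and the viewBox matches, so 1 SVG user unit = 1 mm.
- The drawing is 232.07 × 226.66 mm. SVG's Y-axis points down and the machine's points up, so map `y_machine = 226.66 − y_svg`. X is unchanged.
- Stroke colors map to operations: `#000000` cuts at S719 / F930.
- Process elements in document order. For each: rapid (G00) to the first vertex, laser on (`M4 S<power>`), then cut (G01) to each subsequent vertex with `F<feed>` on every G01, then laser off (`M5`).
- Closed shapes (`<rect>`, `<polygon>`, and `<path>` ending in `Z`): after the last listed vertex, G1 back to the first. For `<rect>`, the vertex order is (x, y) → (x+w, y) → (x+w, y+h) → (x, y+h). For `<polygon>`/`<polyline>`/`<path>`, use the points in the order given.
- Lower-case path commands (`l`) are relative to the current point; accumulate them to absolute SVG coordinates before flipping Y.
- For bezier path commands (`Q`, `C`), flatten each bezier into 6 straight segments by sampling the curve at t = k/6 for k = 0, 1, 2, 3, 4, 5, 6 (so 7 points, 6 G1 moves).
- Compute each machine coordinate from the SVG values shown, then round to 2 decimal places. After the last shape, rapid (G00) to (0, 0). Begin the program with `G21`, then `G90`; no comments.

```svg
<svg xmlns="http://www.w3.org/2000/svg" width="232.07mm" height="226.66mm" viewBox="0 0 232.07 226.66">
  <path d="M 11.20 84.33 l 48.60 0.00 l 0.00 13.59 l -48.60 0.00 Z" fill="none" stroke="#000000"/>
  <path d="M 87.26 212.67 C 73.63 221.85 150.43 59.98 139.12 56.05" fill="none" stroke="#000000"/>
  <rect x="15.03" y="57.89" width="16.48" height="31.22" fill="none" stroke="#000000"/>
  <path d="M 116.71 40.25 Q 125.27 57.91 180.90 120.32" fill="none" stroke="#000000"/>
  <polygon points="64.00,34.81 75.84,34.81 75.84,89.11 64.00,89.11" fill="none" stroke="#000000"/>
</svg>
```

G21
G90
G00 X11.20 Y142.33
M4 S719
G01 X59.80 Y142.33 F930
G01 X59.80 Y128.74 F930
G01 X11.20 Y128.74 F930
G01 X11.20 Y142.33 F930
M5
G00 X87.26 Y13.99
M4 S719
G01 X87.15 Y22.13 F930
G01 X97.16 Y49.64 F930
G01 X112.32 Y87.38 F930
G01 X127.67 Y126.22 F930
G01 X138.26 Y157.01 F930
G01 X139.12 Y170.61 F930
M5
G00 X15.03 Y168.77
M4 S719
G01 X31.51 Y168.77 F930
G01 X31.51 Y137.55 F930
G01 X15.03 Y137.55 F930
G01 X15.03 Y168.77 F930
M5
G00 X116.71 Y186.41
M4 S719
G01 X120.87 Y179.28 F930
G01 X127.65 Y169.66 F930
G01 X137.04 Y157.56 F930
G01 X149.04 Y142.97 F930
G01 X163.66 Y125.90 F930
G01 X180.90 Y106.34 F930
M5
G00 X64.00 Y191.85
M4 S719
G01 X75.84 Y191.85 F930
G01 X75.84 Y137.55 F930
G01 X64.00 Y137.55 F930
G01 X64.00 Y191.85 F930
M5
G00 X0.00 Y0.00

Since the viewBox matches the mm dimensions, user units are millimetres directly. The only transform is the Y-flip y_m = 226.66 − y_svg.

Shape 1 is a rectangle drawn with `<path>`. Its stroke #000000 means cut at S719, F930. After flipping Y the toolpath is (11.20,142.33) → (59.80,142.33) → (59.80,128.74) → (11.20,128.74) → (11.20,142.33), returning to the start.

Shape 2 is a cubic bezier drawn with `<path>`. Its stroke #000000 means cut at S719, F930. After flipping Y the toolpath is (87.26,13.99) → (87.15,22.13) → (97.16,49.64) → (112.32,87.38) → (127.67,126.22) → (138.26,157.01) → (139.12,170.61).

Shape 3 is a rectangle drawn with `<rect>`. Its stroke #000000 means cut at S719, F930. After flipping Y the toolpath is (15.03,168.77) → (31.51,168.77) → (31.51,137.55) → (15.03,137.55) → (15.03,168.77), returning to the start.

Shape 4 is a quadratic bezier drawn with `<path>`. Its stroke #000000 means cut at S719, F930. After flipping Y the toolpath is (116.71,186.41) → (120.87,179.28) → (127.65,169.66) → (137.04,157.56) → (149.04,142.97) → (163.66,125.90) → (180.90,106.34).

Shape 5 is a rectangle drawn with `<polygon>`. Its stroke #000000 means cut at S719, F930. After flipping Y the toolpath is (64.00,191.85) → (75.84,191.85) → (75.84,137.55) → (64.00,137.55) → (64.00,191.85), returning to the start.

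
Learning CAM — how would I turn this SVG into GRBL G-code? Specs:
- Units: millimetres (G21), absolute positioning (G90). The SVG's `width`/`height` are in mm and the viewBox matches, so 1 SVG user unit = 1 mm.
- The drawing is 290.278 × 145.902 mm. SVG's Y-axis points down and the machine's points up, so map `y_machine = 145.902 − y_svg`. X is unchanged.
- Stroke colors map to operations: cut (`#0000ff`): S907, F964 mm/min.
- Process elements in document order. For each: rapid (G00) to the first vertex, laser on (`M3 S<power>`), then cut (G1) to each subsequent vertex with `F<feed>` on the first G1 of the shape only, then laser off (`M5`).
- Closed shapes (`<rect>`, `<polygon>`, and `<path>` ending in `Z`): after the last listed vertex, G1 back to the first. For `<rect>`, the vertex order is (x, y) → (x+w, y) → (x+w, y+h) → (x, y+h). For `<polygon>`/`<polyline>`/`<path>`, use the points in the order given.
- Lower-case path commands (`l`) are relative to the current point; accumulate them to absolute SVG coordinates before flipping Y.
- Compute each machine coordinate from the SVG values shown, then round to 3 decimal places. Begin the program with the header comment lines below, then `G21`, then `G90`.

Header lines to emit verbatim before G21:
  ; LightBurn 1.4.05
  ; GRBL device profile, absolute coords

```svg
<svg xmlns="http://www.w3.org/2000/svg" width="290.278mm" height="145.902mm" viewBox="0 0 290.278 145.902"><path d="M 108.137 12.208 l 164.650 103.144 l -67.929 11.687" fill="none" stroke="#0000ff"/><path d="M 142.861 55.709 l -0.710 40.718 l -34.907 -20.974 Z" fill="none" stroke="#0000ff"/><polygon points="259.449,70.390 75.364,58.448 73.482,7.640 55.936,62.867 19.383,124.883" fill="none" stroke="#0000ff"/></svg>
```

; LightBurn 1.4.05
; GRBL device profile, absolute coords
G21
G90
G00 X108.137 Y133.694
M3 S907
G1 X272.787 Y30.550 F964
G1 X204.858 Y18.863
M5
G00 X142.861 Y90.193
M3 S907
G1 X142.151 Y49.475 F964
G1 X107.244 Y70.449
G1 X142.861 Y90.193
M5
G00 X259.449 Y75.512
M3 S907
G1 X75.364 Y87.454 F964
G1 X73.482 Y138.262
G1 X55.936 Y83.035
G1 X19.383 Y21.019
G1 X259.449 Y75.512
M5

1 u = 1 mm; y_m = 145.902 − y.

[1] `<path>` open polyline, #0000ff→cut S907 F964: (108.137,133.694) → (272.787,30.550) → (204.858,18.863)

[2] `<path>` regular polygon, #0000ff→cut S907 F964: (142.861,90.193) → (142.151,49.475) → (107.244,70.449) → (142.861,90.193) (closed)

[3] `<polygon>` closed polygon, #0000ff→cut S907 F964: (259.449,75.512) → (75.364,87.454) → (73.482,138.262) → (55.936,83.035) → (19.383,21.019) → (259.449,75.512) (closed)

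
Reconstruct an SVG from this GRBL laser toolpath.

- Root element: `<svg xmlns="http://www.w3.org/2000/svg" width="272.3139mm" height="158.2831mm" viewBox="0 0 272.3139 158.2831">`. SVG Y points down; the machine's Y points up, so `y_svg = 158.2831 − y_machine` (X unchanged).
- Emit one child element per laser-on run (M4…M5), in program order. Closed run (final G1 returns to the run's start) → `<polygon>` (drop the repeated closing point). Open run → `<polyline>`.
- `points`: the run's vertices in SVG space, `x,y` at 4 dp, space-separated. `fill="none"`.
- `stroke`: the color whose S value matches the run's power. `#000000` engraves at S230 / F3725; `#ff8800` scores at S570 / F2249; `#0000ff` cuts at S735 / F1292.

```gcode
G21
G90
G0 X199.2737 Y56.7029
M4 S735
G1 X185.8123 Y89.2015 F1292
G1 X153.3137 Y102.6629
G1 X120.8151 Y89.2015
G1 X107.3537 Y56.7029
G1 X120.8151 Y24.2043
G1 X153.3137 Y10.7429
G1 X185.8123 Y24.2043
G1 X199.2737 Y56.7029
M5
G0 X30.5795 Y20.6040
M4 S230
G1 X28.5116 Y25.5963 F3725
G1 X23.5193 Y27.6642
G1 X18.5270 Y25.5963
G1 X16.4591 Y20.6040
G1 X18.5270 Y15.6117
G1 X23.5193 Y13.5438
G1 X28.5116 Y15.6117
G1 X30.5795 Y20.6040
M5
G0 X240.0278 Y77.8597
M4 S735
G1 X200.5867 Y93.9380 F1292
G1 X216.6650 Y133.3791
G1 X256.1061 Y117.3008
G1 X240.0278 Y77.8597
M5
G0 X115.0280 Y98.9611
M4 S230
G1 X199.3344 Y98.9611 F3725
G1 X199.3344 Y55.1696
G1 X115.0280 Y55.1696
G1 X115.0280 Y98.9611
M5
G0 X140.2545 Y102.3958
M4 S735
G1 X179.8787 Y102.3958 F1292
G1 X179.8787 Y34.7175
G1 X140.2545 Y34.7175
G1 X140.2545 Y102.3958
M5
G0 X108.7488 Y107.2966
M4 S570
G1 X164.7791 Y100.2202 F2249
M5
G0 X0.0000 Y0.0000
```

y_svg = 158.2831 − y_m.

[1] S735→`#0000ff` (cut); closed run; points: 199.2737,101.5802 185.8123,69.0816 153.3137,55.6202 120.8151,69.0816 107.3537,101.5802 120.8151,134.0788 153.3137,147.5402 185.8123,134.0788

[2] S230→`#000000` (engrave); closed run; points: 30.5795,137.6791 28.5116,132.6868 23.5193,130.6189 18.5270,132.6868 16.4591,137.6791 18.5270,142.6714 23.5193,144.7393 28.5116,142.6714

[3] S735→`#0000ff` (cut); closed run; points: 240.0278,80.4234 200.5867,64.3451 216.6650,24.9040 256.1061,40.9823

[4] S230→`#000000` (engrave); closed run; points: 115.0280,59.3220 199.3344,59.3220 199.3344,103.1135 115.0280,103.1135

[5] S735→`#0000ff` (cut); closed run; points: 140.2545,55.8873 179.8787,55.8873 179.8787,123.5656 140.2545,123.5656

[6] S570→`#ff8800` (score); open run; points: 108.7488,50.9865 164.7791,58.0629

<svg xmlns="http://www.w3.org/2000/svg" width="272.3139mm" height="158.2831mm" viewBox="0 0 272.3139 158.2831">
  <polygon points="199.2737,101.5802 185.8123,69.0816 153.3137,55.6202 120.8151,69.0816 107.3537,101.5802 120.8151,134.0788 153.3137,147.5402 185.8123,134.0788" fill="none" stroke="#0000ff"/>
  <polygon points="30.5795,137.6791 28.5116,132.6868 23.5193,130.6189 18.5270,132.6868 16.4591,137.6791 18.5270,142.6714 23.5193,144.7393 28.5116,142.6714" fill="none" stroke="#000000"/>
  <polygon points="240.0278,80.4234 200.5867,64.3451 216.6650,24.9040 256.1061,40.9823" fill="none" stroke="#0000ff"/>
  <polygon points="115.0280,59.3220 199.3344,59.3220 199.3344,103.1135 115.0280,103.1135" fill="none" stroke="#000000"/>
  <polygon points="140.2545,55.8873 179.8787,55.8873 179.8787,123.5656 140.2545,123.5656" fill="none" stroke="#0000ff"/>
  <polyline points="108.7488,50.9865 164.7791,58.0629" fill="none" stroke="#ff8800"/>
</svg>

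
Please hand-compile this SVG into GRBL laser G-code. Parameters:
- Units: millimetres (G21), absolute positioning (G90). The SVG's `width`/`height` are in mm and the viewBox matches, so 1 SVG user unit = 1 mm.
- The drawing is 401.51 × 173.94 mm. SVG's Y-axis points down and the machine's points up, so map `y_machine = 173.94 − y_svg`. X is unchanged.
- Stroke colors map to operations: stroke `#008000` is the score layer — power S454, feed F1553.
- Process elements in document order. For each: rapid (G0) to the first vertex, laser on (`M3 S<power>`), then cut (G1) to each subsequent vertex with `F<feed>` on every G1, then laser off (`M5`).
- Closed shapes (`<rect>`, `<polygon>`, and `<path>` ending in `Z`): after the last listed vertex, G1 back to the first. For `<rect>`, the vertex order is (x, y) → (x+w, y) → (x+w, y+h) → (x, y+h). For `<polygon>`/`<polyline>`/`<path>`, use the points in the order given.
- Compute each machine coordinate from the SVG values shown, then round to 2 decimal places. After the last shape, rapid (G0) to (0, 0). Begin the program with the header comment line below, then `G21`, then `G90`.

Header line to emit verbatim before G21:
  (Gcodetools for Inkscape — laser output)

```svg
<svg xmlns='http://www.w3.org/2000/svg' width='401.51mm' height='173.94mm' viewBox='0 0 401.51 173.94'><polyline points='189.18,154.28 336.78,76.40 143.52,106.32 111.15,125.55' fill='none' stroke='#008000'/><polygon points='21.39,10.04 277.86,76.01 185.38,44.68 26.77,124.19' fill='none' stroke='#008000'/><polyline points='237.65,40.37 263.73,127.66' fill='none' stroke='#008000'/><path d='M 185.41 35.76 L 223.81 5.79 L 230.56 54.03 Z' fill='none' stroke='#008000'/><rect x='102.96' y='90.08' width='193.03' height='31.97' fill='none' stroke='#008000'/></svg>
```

(Gcodetools for Inkscape — laser output)
G21
G90
G0 X189.18 Y19.66
M3 S454
G1 X336.78 Y97.54 F1553
G1 X143.52 Y67.62 F1553
G1 X111.15 Y48.39 F1553
M5
G0 X21.39 Y163.90
M3 S454
G1 X277.86 Y97.93 F1553
G1 X185.38 Y129.26 F1553
G1 X26.77 Y49.75 F1553
G1 X21.39 Y163.90 F1553
M5
G0 X237.65 Y133.57
M3 S454
G1 X263.73 Y46.28 F1553
M5
G0 X185.41 Y138.18
M3 S454
G1 X223.81 Y168.15 F1553
G1 X230.56 Y119.91 F1553
G1 X185.41 Y138.18 F1553
M5
G0 X102.96 Y83.86
M3 S454
G1 X295.99 Y83.86 F1553
G1 X295.99 Y51.89 F1553
G1 X102.96 Y51.89 F1553
G1 X102.96 Y83.86 F1553
M5
G0 X0.00 Y0.00

1 u = 1 mm; y_m = 173.94 − y.

[1] `<polyline>` open polyline, #008000→score S454 F1553: (189.18,19.66) → (336.78,97.54) → (143.52,67.62) → (111.15,48.39)

[2] `<polygon>` closed polygon, #008000→score S454 F1553: (21.39,163.90) → (277.86,97.93) → (185.38,129.26) → (26.77,49.75) → (21.39,163.90) (closed)

[3] `<polyline>` line segment, #008000→score S454 F1553: (237.65,133.57) → (263.73,46.28)

[4] `<path>` regular polygon, #008000→score S454 F1553: (185.41,138.18) → (223.81,168.15) → (230.56,119.91) → (185.41,138.18) (closed)

[5] `<rect>` rectangle, #008000→score S454 F1553: (102.96,83.86) → (295.99,83.86) → (295.99,51.89) → (102.96,51.89) → (102.96,83.86) (closed)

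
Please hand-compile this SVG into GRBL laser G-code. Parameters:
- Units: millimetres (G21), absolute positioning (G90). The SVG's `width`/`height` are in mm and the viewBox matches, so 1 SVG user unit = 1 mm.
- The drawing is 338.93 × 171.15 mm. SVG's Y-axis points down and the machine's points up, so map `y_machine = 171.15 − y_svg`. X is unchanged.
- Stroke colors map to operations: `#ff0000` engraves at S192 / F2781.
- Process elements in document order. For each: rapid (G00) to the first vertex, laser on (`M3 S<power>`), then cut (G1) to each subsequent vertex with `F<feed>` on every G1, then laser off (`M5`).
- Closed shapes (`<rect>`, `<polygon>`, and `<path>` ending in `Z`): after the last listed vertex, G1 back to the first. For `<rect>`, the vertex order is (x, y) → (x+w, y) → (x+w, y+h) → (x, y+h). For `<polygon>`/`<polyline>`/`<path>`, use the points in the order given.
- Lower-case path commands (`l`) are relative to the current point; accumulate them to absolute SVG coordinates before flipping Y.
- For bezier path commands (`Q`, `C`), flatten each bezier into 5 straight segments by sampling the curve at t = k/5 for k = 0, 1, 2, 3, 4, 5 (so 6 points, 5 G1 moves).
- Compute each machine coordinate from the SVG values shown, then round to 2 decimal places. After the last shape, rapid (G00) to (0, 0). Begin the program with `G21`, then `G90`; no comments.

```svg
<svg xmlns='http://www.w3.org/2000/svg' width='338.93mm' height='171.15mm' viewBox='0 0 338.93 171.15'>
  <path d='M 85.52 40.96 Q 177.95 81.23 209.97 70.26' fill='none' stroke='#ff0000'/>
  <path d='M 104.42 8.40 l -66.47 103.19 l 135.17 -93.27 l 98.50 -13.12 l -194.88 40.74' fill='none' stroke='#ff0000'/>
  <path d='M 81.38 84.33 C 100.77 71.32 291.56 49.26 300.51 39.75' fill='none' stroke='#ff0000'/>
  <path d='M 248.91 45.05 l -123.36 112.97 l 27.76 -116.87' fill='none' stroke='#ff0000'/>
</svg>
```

G21
G90
G00 X85.52 Y130.19
M3 S192
G1 X120.08 Y116.13 F2781
G1 X149.80 Y106.17 F2781
G1 X174.69 Y100.31 F2781
G1 X194.75 Y98.55 F2781
G1 X209.97 Y100.89 F2781
M5
G00 X104.42 Y162.75
M3 S192
G1 X37.95 Y59.56 F2781
G1 X173.12 Y152.83 F2781
G1 X271.62 Y165.95 F2781
G1 X76.74 Y125.21 F2781
M5
G00 X81.38 Y86.82
M3 S192
G1 X110.76 Y95.54 F2781
G1 X164.31 Y105.39 F2781
G1 X225.09 Y115.35 F2781
G1 X276.15 Y124.36 F2781
G1 X300.51 Y131.40 F2781
M5
G00 X248.91 Y126.10
M3 S192
G1 X125.55 Y13.13 F2781
G1 X153.31 Y130.00 F2781
M5
G00 X0.00 Y0.00

1 u = 1 mm; y_m = 171.15 − y.

[1] `<path>` quadratic bezier, #ff0000→engrave S192 F2781: (85.52,130.19) → (120.08,116.13) → (149.80,106.17) → (174.69,100.31) → (194.75,98.55) → (209.97,100.89)

[2] `<path>` open polyline, #ff0000→engrave S192 F2781: (104.42,162.75) → (37.95,59.56) → (173.12,152.83) → (271.62,165.95) → (76.74,125.21)

[3] `<path>` cubic bezier, #ff0000→engrave S192 F2781: (81.38,86.82) → (110.76,95.54) → (164.31,105.39) → (225.09,115.35) → (276.15,124.36) → (300.51,131.40)

[4] `<path>` open polyline, #ff0000→engrave S192 F2781: (248.91,126.10) → (125.55,13.13) → (153.31,130.00)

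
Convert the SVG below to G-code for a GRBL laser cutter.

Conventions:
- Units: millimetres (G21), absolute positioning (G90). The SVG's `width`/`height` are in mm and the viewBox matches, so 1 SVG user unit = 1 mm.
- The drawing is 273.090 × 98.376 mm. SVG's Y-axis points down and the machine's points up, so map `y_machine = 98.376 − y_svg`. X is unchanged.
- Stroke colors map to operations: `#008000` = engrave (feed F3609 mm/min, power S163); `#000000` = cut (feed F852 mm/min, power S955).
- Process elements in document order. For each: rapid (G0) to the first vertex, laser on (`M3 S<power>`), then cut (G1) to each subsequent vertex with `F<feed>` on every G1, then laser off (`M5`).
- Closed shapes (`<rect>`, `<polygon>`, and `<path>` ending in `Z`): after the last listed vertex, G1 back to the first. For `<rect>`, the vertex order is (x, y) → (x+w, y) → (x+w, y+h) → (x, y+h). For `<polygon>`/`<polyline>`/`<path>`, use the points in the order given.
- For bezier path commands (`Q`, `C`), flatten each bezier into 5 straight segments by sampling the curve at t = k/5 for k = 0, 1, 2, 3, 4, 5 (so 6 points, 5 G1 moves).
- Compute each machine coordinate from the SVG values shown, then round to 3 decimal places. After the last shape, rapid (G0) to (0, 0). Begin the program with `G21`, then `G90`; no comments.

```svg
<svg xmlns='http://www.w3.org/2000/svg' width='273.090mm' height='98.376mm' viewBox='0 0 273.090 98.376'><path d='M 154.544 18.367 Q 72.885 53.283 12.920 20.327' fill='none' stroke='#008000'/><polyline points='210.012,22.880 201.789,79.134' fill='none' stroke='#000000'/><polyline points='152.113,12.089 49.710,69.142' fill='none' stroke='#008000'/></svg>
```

G21
G90
G0 X154.544 Y80.009
M3 S163
G1 X122.748 Y68.757 F3609
G1 X92.688 Y62.936 F3609
G1 X64.363 Y62.544 F3609
G1 X37.774 Y67.581 F3609
G1 X12.920 Y78.049 F3609
M5
G0 X210.012 Y75.496
M3 S955
G1 X201.789 Y19.242 F852
M5
G0 X152.113 Y86.287
M3 S163
G1 X49.710 Y29.234 F3609
M5
G0 X0.000 Y0.000

1 u = 1 mm; y_m = 98.376 − y.

[1] `<path>` quadratic bezier, #008000→engrave S163 F3609: (154.544,80.009) → (122.748,68.757) → (92.688,62.936) → (64.363,62.544) → (37.774,67.581) → (12.920,78.049)

[2] `<polyline>` line segment, #000000→cut S955 F852: (210.012,75.496) → (201.789,19.242)

[3] `<polyline>` line segment, #008000→engrave S163 F3609: (152.113,86.287) → (49.710,29.234)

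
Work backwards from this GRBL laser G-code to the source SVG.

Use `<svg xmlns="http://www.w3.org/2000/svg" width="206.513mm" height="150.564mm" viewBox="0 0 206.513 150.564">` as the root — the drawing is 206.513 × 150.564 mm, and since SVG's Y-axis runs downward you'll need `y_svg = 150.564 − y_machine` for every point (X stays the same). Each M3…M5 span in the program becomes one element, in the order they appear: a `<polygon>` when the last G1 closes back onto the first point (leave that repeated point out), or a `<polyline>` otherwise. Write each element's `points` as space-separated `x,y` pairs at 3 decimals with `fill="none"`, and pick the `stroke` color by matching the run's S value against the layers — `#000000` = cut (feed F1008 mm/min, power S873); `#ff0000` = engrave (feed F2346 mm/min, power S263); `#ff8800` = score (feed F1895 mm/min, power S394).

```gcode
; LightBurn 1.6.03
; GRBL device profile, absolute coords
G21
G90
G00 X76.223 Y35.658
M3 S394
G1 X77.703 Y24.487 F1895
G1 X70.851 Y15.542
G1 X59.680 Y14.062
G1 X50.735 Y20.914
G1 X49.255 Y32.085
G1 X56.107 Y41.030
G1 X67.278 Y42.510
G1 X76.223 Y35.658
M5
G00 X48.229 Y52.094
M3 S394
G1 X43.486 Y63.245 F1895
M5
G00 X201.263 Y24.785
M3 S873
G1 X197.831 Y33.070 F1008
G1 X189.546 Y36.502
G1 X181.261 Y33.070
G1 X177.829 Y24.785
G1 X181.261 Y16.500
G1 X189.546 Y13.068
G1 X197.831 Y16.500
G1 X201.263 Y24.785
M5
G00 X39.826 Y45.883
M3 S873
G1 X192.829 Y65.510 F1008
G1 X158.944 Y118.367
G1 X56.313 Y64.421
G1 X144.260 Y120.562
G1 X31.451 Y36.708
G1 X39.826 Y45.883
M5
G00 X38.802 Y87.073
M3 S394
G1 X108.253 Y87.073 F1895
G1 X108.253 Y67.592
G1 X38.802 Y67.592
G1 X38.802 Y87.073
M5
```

<svg xmlns="http://www.w3.org/2000/svg" width="206.513mm" height="150.564mm" viewBox="0 0 206.513 150.564">
  <polygon points="76.223,114.906 77.703,126.077 70.851,135.022 59.680,136.502 50.735,129.650 49.255,118.479 56.107,109.534 67.278,108.054" fill="none" stroke="#ff8800"/>
  <polyline points="48.229,98.470 43.486,87.319" fill="none" stroke="#ff8800"/>
  <polygon points="201.263,125.779 197.831,117.494 189.546,114.062 181.261,117.494 177.829,125.779 181.261,134.064 189.546,137.496 197.831,134.064" fill="none" stroke="#000000"/>
  <polygon points="39.826,104.681 192.829,85.054 158.944,32.197 56.313,86.143 144.260,30.002 31.451,113.856" fill="none" stroke="#000000"/>
  <polygon points="38.802,63.491 108.253,63.491 108.253,82.972 38.802,82.972" fill="none" stroke="#ff8800"/>
</svg>

Each laser-on run becomes one SVG element. Flip Y back into SVG space with y_svg = 150.564 − y_machine.

Run 1: power S394 maps to stroke `#ff8800` (score). The run returns to its start, so emit a `<polygon>` with points (Y-flipped): 76.223,114.906 77.703,126.077 70.851,135.022 59.680,136.502 50.735,129.650 49.255,118.479 56.107,109.534 67.278,108.054.

Run 2: S394 ⇒ score layer `#ff8800`. The run is open, so emit a `<polyline>` with points (Y-flipped): 48.229,98.470 43.486,87.319.

Run 3: power S873 maps to stroke `#000000` (cut). The run returns to its start, so emit a `<polygon>` with points (Y-flipped): 201.263,125.779 197.831,117.494 189.546,114.062 181.261,117.494 177.829,125.779 181.261,134.064 189.546,137.496 197.831,134.064.

Run 4: the run's S873 means `#000000` (cut). The run returns to its start, so emit a `<polygon>` with points (Y-flipped): 39.826,104.681 192.829,85.054 158.944,32.197 56.313,86.143 144.260,30.002 31.451,113.856.

Run 5: power S394 maps to stroke `#ff8800` (score). The run returns to its start, so emit a `<polygon>` with points (Y-flipped): 38.802,63.491 108.253,63.491 108.253,82.972 38.802,82.972.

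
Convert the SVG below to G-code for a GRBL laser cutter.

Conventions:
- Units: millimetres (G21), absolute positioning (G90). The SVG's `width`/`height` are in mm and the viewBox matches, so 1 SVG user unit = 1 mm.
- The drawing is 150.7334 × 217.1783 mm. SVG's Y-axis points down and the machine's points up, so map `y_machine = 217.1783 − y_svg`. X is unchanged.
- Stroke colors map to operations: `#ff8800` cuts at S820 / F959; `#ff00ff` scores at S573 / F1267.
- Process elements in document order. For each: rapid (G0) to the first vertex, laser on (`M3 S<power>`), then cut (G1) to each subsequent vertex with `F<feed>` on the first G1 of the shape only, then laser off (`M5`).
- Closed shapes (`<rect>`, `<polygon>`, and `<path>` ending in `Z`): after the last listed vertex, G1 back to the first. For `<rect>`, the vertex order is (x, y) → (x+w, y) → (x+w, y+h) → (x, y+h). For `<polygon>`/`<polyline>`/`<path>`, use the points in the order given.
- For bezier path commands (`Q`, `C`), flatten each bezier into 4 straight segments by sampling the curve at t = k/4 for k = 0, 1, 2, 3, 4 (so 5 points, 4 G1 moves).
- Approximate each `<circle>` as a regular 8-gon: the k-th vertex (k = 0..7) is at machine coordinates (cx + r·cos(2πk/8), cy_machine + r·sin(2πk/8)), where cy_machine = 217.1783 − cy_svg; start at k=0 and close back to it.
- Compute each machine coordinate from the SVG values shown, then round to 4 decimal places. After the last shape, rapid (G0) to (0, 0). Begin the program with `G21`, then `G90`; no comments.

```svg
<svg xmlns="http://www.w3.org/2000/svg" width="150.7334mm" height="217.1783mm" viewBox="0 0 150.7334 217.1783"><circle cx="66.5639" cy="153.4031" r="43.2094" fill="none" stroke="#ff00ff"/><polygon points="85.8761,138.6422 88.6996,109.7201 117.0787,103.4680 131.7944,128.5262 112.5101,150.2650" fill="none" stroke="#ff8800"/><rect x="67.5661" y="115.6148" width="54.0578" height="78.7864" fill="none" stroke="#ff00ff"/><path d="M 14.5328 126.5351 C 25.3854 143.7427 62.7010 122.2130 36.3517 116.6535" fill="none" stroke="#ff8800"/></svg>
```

G21
G90
G0 X109.7733 Y63.7752
M3 S573
G1 X97.1176 Y94.3289 F1267
G1 X66.5639 Y106.9846
G1 X36.0102 Y94.3289
G1 X23.3545 Y63.7752
G1 X36.0102 Y33.2215
G1 X66.5639 Y20.5658
G1 X97.1176 Y33.2215
G1 X109.7733 Y63.7752
M5
G0 X85.8761 Y78.5361
M3 S820
G1 X88.6996 Y107.4582 F959
G1 X117.0787 Y113.7103
G1 X131.7944 Y88.6521
G1 X112.5101 Y66.9133
G1 X85.8761 Y78.5361
M5
G0 X67.5661 Y101.5635
M3 S573
G1 X121.6239 Y101.5635 F1267
G1 X121.6239 Y22.7771
G1 X67.5661 Y22.7771
G1 X67.5661 Y101.5635
M5
G0 X14.5328 Y90.6432
M3 S820
G1 X26.2258 Y84.1459 F959
G1 X39.3930 Y87.0463
G1 X45.5848 Y94.2156
G1 X36.3517 Y100.5248
M5
G0 X0.0000 Y0.0000

Since the viewBox matches the mm dimensions, user units are millimetres directly. The only transform is the Y-flip y_m = 217.1783 − y_svg.

Shape 1 is a circle drawn with `<circle>`. Its stroke #ff00ff means score at S573, F1267. After flipping Y the toolpath is (109.7733,63.7752) → (97.1176,94.3289) → (66.5639,106.9846) → (36.0102,94.3289) → (23.3545,63.7752) → (36.0102,33.2215) → (66.5639,20.5658) → (97.1176,33.2215) → (109.7733,63.7752), returning to the start.

Shape 2 is a regular polygon drawn with `<polygon>`. Its stroke #ff8800 means cut at S820, F959. After flipping Y the toolpath is (85.8761,78.5361) → (88.6996,107.4582) → (117.0787,113.7103) → (131.7944,88.6521) → (112.5101,66.9133) → (85.8761,78.5361), returning to the start.

Shape 3 is a rectangle drawn with `<rect>`. Its stroke #ff00ff means score at S573, F1267. After flipping Y the toolpath is (67.5661,101.5635) → (121.6239,101.5635) → (121.6239,22.7771) → (67.5661,22.7771) → (67.5661,101.5635), returning to the start.

Shape 4 is a cubic bezier drawn with `<path>`. Its stroke #ff8800 means cut at S820, F959. After flipping Y the toolpath is (14.5328,90.6432) → (26.2258,84.1459) → (39.3930,87.0463) → (45.5848,94.2156) → (36.3517,100.5248).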